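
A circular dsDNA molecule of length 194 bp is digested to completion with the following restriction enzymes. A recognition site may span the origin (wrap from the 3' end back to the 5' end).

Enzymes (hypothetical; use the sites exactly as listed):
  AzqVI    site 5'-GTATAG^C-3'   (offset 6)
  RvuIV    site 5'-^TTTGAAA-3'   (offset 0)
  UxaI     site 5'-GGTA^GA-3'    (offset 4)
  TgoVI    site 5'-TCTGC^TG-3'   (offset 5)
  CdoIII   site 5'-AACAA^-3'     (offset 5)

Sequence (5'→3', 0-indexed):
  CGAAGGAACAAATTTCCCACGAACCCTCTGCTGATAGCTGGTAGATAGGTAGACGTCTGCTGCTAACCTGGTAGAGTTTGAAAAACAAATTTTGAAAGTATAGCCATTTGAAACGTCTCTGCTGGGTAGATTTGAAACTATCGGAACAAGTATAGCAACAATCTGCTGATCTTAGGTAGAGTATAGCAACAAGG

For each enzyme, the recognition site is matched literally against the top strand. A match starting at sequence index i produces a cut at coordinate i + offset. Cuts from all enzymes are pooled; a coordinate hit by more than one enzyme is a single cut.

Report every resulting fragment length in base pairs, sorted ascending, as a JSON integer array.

Per-enzyme occurrences:
  AzqVI GTATAGC/6: at [97, 149, 180] ⇒ [103, 155, 186]
  RvuIV TTTGAAA/0: at [76, 90, 106, 130] ⇒ [76, 90, 106, 130]
  UxaI GGTAGA/4: at [39, 47, 69, 124, 174] ⇒ [43, 51, 73, 128, 178]
  TgoVI TCTGCTG/5: at [26, 55, 117, 161] ⇒ [31, 60, 122, 166]
  CdoIII AACAA/5: at [6, 83, 144, 156, 187] ⇒ [11, 88, 149, 161, 192]

All cut coordinates (distinct, sorted): [11, 31, 43, 51, 60, 73, 76, 88, 90, 103, 106, 122, 128, 130, 149, 155, 161, 166, 178, 186, 192]

Fragment lengths:
  11→31: 20 bp
  31→43: 12 bp
  43→51: 8 bp
  51→60: 9 bp
  60→73: 13 bp
  73→76: 3 bp
  76→88: 12 bp
  88→90: 2 bp
  90→103: 13 bp
  103→106: 3 bp
  106→122: 16 bp
  122→128: 6 bp
  128→130: 2 bp
  130→149: 19 bp
  149→155: 6 bp
  155→161: 6 bp
  161→166: 5 bp
  166→178: 12 bp
  178→186: 8 bp
  186→192: 6 bp
  192→11 (wrap): 194-192+11 = 13 bp

[2,2,3,3,5,6,6,6,6,8,8,9,12,12,12,13,13,13,16,19,20]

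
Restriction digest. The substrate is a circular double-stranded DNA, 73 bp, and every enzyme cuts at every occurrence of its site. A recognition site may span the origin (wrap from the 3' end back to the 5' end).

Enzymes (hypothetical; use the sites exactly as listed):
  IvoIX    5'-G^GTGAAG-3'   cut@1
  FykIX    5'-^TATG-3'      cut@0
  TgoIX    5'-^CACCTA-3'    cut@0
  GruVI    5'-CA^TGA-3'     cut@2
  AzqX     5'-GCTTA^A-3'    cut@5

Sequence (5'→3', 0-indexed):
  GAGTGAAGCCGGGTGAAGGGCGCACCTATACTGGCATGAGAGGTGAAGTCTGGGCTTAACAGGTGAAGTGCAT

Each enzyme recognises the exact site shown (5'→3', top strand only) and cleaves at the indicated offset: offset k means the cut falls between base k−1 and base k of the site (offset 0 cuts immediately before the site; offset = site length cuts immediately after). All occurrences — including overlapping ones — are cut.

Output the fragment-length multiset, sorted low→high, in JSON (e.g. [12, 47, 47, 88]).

Per-enzyme occurrences:
  IvoIX GGTGAAG/1: at [11, 41, 61] ⇒ [12, 42, 62]
  FykIX (TATG, off=0): no sites
  TgoIX CACCTA/0: at [22] ⇒ [22]
  GruVI CATGA/2: at [34, 70] ⇒ [36, 72]
  AzqX GCTTAA/5: at [53] ⇒ [58]

All cut coordinates (distinct, sorted): [12, 22, 36, 42, 58, 62, 72]

Fragment lengths:
  12→22: 10 bp
  22→36: 14 bp
  36→42: 6 bp
  42→58: 16 bp
  58→62: 4 bp
  62→72: 10 bp
  72→12 (wrap): 73-72+12 = 13 bp

[4,6,10,10,13,14,16]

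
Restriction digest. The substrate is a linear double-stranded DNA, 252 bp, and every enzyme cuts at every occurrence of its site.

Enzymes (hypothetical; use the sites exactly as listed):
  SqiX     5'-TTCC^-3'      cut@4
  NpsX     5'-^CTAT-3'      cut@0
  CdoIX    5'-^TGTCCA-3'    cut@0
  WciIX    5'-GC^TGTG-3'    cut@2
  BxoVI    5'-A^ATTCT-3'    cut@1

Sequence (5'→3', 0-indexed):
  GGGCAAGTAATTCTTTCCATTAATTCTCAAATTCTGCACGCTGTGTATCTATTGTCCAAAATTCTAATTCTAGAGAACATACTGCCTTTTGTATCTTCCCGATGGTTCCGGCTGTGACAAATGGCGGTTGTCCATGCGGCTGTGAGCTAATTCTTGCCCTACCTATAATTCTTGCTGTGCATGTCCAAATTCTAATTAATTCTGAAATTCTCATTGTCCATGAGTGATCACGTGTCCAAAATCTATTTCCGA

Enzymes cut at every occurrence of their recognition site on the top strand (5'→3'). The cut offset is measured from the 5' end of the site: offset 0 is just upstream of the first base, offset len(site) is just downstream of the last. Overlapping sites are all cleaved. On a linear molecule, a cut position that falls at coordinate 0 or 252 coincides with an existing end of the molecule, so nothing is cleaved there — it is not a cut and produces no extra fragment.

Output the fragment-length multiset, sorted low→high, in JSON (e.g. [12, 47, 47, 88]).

[2,3,4,4,5,6,6,7,7,8,8,8,8,8,8,9,9,9,10,10,10,11,12,13,16,18,33]

Scan for sites:
  SqiX TTCC/4: at [14, 95, 105, 246] ⇒ [18, 99, 109, 250]
  NpsX CTAT/0: at [48, 162, 242] ⇒ [48, 162, 242]
  CdoIX TGTCCA/0: at [52, 128, 181, 214, 232] ⇒ [52, 128, 181, 214, 232]
  WciIX GCTGTG/2: at [39, 110, 138, 173] ⇒ [41, 112, 140, 175]
  BxoVI AATTCT/1: at [8, 21, 29, 59, 65, 148, 166, 187, 197, 205] ⇒ [9, 22, 30, 60, 66, 149, 167, 188, 198, 206]

Pooled cuts: [9, 18, 22, 30, 41, 48, 52, 60, 66, 99, 109, 112, 128, 140, 149, 162, 167, 175, 181, 188, 198, 206, 214, 232, 242, 250]

Fragments:
  [0,9): 9 bp
  [9,18): 9 bp
  [18,22): 4 bp
  [22,30): 8 bp
  [30,41): 11 bp
  [41,48): 7 bp
  [48,52): 4 bp
  [52,60): 8 bp
  [60,66): 6 bp
  [66,99): 33 bp
  [99,109): 10 bp
  [109,112): 3 bp
  [112,128): 16 bp
  [128,140): 12 bp
  [140,149): 9 bp
  [149,162): 13 bp
  [162,167): 5 bp
  [167,175): 8 bp
  [175,181): 6 bp
  [181,188): 7 bp
  [188,198): 10 bp
  [198,206): 8 bp
  [206,214): 8 bp
  [214,232): 18 bp
  [232,242): 10 bp
  [242,250): 8 bp
  [250,252): 2 bp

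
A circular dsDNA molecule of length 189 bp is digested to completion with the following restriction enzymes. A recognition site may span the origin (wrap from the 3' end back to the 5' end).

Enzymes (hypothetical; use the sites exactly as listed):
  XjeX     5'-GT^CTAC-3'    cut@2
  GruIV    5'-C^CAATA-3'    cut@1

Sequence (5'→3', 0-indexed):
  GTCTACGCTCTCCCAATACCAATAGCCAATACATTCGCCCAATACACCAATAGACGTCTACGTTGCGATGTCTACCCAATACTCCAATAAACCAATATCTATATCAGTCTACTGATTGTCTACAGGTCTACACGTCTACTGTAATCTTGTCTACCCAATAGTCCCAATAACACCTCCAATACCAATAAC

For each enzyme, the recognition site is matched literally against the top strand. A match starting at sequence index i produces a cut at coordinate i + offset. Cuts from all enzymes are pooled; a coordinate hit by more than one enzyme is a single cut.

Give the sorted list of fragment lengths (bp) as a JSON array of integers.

Scan for sites:
  XjeX GTCTAC/2: at [0, 55, 69, 106, 117, 125, 133, 148] ⇒ [2, 57, 71, 108, 119, 127, 135, 150]
  GruIV CCAATA/1: at [12, 18, 25, 38, 46, 75, 83, 91, 154, 163, 175, 181] ⇒ [13, 19, 26, 39, 47, 76, 84, 92, 155, 164, 176, 182]

All cut coordinates (distinct, sorted): [2, 13, 19, 26, 39, 47, 57, 71, 76, 84, 92, 108, 119, 127, 135, 150, 155, 164, 176, 182]

Fragments:
  2→13: 11 bp
  13→19: 6 bp
  19→26: 7 bp
  26→39: 13 bp
  39→47: 8 bp
  47→57: 10 bp
  57→71: 14 bp
  71→76: 5 bp
  76→84: 8 bp
  84→92: 8 bp
  92→108: 16 bp
  108→119: 11 bp
  119→127: 8 bp
  127→135: 8 bp
  135→150: 15 bp
  150→155: 5 bp
  155→164: 9 bp
  164→176: 12 bp
  176→182: 6 bp
  182→2 (wrap): 189-182+2 = 9 bp

[5,5,6,6,7,8,8,8,8,8,9,9,10,11,11,12,13,14,15,16]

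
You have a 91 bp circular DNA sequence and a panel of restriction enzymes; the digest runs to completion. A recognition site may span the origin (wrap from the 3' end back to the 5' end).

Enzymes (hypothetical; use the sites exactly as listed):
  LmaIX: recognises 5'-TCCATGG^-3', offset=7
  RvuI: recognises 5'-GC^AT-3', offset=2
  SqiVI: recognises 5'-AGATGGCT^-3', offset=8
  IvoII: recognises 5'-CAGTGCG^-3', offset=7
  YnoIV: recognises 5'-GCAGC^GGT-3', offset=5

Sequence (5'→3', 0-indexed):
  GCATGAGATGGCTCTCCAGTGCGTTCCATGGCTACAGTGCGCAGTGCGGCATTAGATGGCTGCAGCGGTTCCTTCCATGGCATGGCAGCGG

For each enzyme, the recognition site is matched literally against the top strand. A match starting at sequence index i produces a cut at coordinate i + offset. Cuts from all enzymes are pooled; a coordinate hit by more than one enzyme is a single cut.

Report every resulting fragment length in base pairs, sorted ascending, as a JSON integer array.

Site scan:
  LmaIX (TCCATGG, off=7): starts [24, 73] → cuts [31, 80]
  RvuI (GCAT, off=2): starts [0, 48, 79] → cuts [2, 50, 81]
  SqiVI (AGATGGCT, off=8): starts [5, 53] → cuts [13, 61]
  IvoII (CAGTGCG, off=7): starts [16, 34, 41] → cuts [23, 41, 48]
  YnoIV (GCAGCGGT, off=5): starts [61] → cuts [66]

Pooled cuts: [2, 13, 23, 31, 41, 48, 50, 61, 66, 80, 81]

Fragments:
  2→13: 11 bp
  13→23: 10 bp
  23→31: 8 bp
  31→41: 10 bp
  41→48: 7 bp
  48→50: 2 bp
  50→61: 11 bp
  61→66: 5 bp
  66→80: 14 bp
  80→81: 1 bp
  81→2 (wrap): 91-81+2 = 12 bp

[1,2,5,7,8,10,10,11,11,12,14]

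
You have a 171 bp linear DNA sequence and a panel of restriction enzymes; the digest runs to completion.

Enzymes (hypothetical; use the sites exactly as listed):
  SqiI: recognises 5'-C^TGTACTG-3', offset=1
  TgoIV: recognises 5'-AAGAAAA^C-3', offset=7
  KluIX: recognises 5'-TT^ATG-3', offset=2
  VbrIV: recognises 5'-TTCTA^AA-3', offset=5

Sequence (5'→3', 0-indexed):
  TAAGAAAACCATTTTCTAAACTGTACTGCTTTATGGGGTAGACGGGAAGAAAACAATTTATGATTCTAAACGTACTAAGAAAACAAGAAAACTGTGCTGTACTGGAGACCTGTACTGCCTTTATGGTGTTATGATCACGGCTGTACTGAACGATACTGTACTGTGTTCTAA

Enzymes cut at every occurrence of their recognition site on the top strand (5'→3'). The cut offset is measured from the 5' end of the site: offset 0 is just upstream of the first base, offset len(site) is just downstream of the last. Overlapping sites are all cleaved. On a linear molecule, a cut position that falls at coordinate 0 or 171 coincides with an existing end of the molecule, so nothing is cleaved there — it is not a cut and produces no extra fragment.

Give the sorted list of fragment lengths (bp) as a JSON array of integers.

Site scan:
  SqiI (CTGTACTG, off=1): starts [20, 96, 109, 140, 155] → cuts [21, 97, 110, 141, 156]
  TgoIV (AAGAAAAC, off=7): starts [1, 46, 76, 84] → cuts [8, 53, 83, 91]
  KluIX (TTATG, off=2): starts [30, 57, 120, 128] → cuts [32, 59, 122, 130]
  VbrIV (TTCTAAA, off=5): starts [13, 63] → cuts [18, 68]

All cut coordinates (distinct, sorted): [8, 18, 21, 32, 53, 59, 68, 83, 91, 97, 110, 122, 130, 141, 156]

Fragment lengths:
  [0,8): 8 bp
  [8,18): 10 bp
  [18,21): 3 bp
  [21,32): 11 bp
  [32,53): 21 bp
  [53,59): 6 bp
  [59,68): 9 bp
  [68,83): 15 bp
  [83,91): 8 bp
  [91,97): 6 bp
  [97,110): 13 bp
  [110,122): 12 bp
  [122,130): 8 bp
  [130,141): 11 bp
  [141,156): 15 bp
  [156,171): 15 bp

[3,6,6,8,8,8,9,10,11,11,12,13,15,15,15,21]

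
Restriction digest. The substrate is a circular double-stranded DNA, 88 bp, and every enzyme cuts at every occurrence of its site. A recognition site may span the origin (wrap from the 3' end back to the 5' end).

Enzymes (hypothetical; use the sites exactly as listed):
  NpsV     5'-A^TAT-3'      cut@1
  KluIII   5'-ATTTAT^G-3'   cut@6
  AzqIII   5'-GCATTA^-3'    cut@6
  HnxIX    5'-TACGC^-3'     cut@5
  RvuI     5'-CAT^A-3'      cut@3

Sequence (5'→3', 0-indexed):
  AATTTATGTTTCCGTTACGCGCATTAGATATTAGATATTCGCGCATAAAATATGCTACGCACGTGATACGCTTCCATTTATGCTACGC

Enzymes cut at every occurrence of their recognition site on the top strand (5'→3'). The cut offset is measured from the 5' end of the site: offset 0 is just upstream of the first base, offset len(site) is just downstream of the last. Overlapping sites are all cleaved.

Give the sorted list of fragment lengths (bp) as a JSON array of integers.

[2,4,6,7,7,7,10,10,11,11,13]

Scan for sites:
  NpsV (ATAT, off=1): starts [27, 34, 49] → cuts [28, 35, 50]
  KluIII (ATTTATG, off=6): starts [1, 75] → cuts [7, 81]
  AzqIII (GCATTA, off=6): starts [20] → cuts [26]
  HnxIX (TACGC, off=5): starts [15, 55, 66, 83] → cuts [0, 20, 60, 71]
  RvuI (CATA, off=3): starts [43] → cuts [46]

Pooled cuts: [0, 7, 20, 26, 28, 35, 46, 50, 60, 71, 81]

Fragment lengths:
  0→7: 7 bp
  7→20: 13 bp
  20→26: 6 bp
  26→28: 2 bp
  28→35: 7 bp
  35→46: 11 bp
  46→50: 4 bp
  50→60: 10 bp
  60→71: 11 bp
  71→81: 10 bp
  81→0 (wrap): 88-81+0 = 7 bp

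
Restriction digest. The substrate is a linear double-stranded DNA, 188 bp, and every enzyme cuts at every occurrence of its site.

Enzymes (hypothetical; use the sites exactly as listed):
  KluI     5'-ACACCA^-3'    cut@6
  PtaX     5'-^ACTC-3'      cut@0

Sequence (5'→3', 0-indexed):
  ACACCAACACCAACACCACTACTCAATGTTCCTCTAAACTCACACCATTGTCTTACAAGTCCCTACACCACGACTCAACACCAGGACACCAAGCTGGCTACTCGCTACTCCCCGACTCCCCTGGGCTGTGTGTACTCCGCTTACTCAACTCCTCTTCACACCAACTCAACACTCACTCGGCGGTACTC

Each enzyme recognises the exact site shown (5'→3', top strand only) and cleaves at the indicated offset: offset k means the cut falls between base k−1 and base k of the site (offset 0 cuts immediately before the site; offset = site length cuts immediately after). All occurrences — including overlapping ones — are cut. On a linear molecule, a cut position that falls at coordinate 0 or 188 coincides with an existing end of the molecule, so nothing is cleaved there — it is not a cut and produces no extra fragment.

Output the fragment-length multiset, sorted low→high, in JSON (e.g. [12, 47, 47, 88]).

[2,2,4,4,5,6,6,6,7,7,8,8,8,9,10,10,11,16,17,19,23]

Per-enzyme occurrences:
  KluI ACACCA/6: at [0, 6, 12, 41, 64, 77, 85, 157] ⇒ [6, 12, 18, 47, 70, 83, 91, 163]
  PtaX ACTC/0: at [20, 37, 72, 99, 106, 114, 133, 142, 147, 163, 170, 174, 184] ⇒ [20, 37, 72, 99, 106, 114, 133, 142, 147, 163, 170, 174, 184]

All cut coordinates (distinct, sorted): [6, 12, 18, 20, 37, 47, 70, 72, 83, 91, 99, 106, 114, 133, 142, 147, 163, 170, 174, 184]

Fragment lengths:
  [0,6): 6 bp
  [6,12): 6 bp
  [12,18): 6 bp
  [18,20): 2 bp
  [20,37): 17 bp
  [37,47): 10 bp
  [47,70): 23 bp
  [70,72): 2 bp
  [72,83): 11 bp
  [83,91): 8 bp
  [91,99): 8 bp
  [99,106): 7 bp
  [106,114): 8 bp
  [114,133): 19 bp
  [133,142): 9 bp
  [142,147): 5 bp
  [147,163): 16 bp
  [163,170): 7 bp
  [170,174): 4 bp
  [174,184): 10 bp
  [184,188): 4 bp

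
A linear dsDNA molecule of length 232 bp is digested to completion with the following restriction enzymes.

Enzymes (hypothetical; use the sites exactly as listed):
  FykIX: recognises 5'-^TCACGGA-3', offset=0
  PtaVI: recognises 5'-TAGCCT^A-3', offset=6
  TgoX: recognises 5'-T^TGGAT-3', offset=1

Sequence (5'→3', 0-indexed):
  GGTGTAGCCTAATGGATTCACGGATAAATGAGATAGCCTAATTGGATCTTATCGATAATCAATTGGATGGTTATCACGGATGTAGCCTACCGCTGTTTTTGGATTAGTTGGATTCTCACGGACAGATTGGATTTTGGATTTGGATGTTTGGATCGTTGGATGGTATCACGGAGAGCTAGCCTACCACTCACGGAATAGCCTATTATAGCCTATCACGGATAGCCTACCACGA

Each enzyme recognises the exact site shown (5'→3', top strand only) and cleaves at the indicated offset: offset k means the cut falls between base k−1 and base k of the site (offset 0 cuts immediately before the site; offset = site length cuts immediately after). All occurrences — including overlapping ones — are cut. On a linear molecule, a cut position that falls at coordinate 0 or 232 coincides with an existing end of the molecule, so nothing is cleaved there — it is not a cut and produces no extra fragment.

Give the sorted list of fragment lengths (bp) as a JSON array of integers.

[1,3,5,6,7,7,7,7,8,8,9,9,10,10,10,11,12,13,14,15,17,21,22]

Scan for sites:
  FykIX (TCACGGA, off=0): starts [17, 73, 115, 165, 187, 212] → cuts [17, 73, 115, 165, 187, 212]
  PtaVI (TAGCCTA, off=6): starts [4, 33, 82, 176, 195, 205, 219] → cuts [10, 39, 88, 182, 201, 211, 225]
  TgoX (TTGGAT, off=1): starts [41, 62, 98, 107, 126, 133, 139, 147, 155] → cuts [42, 63, 99, 108, 127, 134, 140, 148, 156]

Pooled cuts: [10, 17, 39, 42, 63, 73, 88, 99, 108, 115, 127, 134, 140, 148, 156, 165, 182, 187, 201, 211, 212, 225]

Fragment lengths:
  [0,10): 10 bp
  [10,17): 7 bp
  [17,39): 22 bp
  [39,42): 3 bp
  [42,63): 21 bp
  [63,73): 10 bp
  [73,88): 15 bp
  [88,99): 11 bp
  [99,108): 9 bp
  [108,115): 7 bp
  [115,127): 12 bp
  [127,134): 7 bp
  [134,140): 6 bp
  [140,148): 8 bp
  [148,156): 8 bp
  [156,165): 9 bp
  [165,182): 17 bp
  [182,187): 5 bp
  [187,201): 14 bp
  [201,211): 10 bp
  [211,212): 1 bp
  [212,225): 13 bp
  [225,232): 7 bp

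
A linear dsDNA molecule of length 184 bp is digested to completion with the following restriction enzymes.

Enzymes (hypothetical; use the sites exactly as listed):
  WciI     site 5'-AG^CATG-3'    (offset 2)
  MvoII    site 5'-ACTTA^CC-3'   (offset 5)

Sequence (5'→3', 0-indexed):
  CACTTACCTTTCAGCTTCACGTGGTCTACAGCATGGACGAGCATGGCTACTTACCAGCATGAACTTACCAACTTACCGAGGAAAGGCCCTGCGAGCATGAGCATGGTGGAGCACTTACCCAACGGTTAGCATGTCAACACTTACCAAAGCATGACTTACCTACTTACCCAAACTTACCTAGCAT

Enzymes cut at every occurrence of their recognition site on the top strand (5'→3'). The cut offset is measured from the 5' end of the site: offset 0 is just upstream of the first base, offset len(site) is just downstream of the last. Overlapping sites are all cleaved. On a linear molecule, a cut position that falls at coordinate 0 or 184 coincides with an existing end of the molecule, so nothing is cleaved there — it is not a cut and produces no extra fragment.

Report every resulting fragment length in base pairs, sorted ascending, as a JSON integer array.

Site scan:
  WciI (AGCATG, off=2): starts [29, 39, 55, 93, 99, 127, 147] → cuts [31, 41, 57, 95, 101, 129, 149]
  MvoII (ACTTACC, off=5): starts [1, 48, 62, 70, 112, 138, 153, 161, 171] → cuts [6, 53, 67, 75, 117, 143, 158, 166, 176]

All cut coordinates (distinct, sorted): [6, 31, 41, 53, 57, 67, 75, 95, 101, 117, 129, 143, 149, 158, 166, 176]

Fragment lengths:
  [0,6): 6 bp
  [6,31): 25 bp
  [31,41): 10 bp
  [41,53): 12 bp
  [53,57): 4 bp
  [57,67): 10 bp
  [67,75): 8 bp
  [75,95): 20 bp
  [95,101): 6 bp
  [101,117): 16 bp
  [117,129): 12 bp
  [129,143): 14 bp
  [143,149): 6 bp
  [149,158): 9 bp
  [158,166): 8 bp
  [166,176): 10 bp
  [176,184): 8 bp

[4,6,6,6,8,8,8,9,10,10,10,12,12,14,16,20,25]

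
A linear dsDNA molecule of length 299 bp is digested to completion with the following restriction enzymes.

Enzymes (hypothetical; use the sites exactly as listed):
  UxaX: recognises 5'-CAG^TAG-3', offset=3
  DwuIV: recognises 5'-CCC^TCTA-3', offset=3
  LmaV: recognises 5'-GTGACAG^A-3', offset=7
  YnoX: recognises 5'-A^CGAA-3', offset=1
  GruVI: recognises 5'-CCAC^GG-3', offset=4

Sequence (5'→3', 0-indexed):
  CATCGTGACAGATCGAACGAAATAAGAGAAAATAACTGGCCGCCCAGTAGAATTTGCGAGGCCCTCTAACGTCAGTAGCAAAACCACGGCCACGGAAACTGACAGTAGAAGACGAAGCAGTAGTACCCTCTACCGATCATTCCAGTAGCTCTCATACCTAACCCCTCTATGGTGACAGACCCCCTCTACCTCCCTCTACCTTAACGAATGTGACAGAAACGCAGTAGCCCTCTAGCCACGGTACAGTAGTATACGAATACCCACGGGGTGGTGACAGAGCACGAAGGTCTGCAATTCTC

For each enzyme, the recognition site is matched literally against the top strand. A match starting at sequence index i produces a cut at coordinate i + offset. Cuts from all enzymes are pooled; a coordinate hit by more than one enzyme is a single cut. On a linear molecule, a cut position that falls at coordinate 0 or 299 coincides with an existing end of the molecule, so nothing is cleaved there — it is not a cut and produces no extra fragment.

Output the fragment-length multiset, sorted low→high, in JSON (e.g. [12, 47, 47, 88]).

[4,6,6,6,6,7,7,7,8,8,8,9,10,10,11,11,11,12,12,12,13,13,17,17,18,20,30]

Scan for sites:
  UxaX (CAGTAG, off=3): starts [44, 72, 102, 117, 142, 221, 243] → cuts [47, 75, 105, 120, 145, 224, 246]
  DwuIV (CCCTCTA, off=3): starts [61, 125, 162, 181, 191, 227] → cuts [64, 128, 165, 184, 194, 230]
  LmaV (GTGACAGA, off=7): starts [4, 171, 209, 270] → cuts [11, 178, 216, 277]
  YnoX (ACGAA, off=1): starts [16, 111, 203, 252, 280] → cuts [17, 112, 204, 253, 281]
  GruVI (CCACGG, off=4): starts [83, 89, 235, 260] → cuts [87, 93, 239, 264]

All cut coordinates (distinct, sorted): [11, 17, 47, 64, 75, 87, 93, 105, 112, 120, 128, 145, 165, 178, 184, 194, 204, 216, 224, 230, 239, 246, 253, 264, 277, 281]

Fragment lengths:
  [0,11): 11 bp
  [11,17): 6 bp
  [17,47): 30 bp
  [47,64): 17 bp
  [64,75): 11 bp
  [75,87): 12 bp
  [87,93): 6 bp
  [93,105): 12 bp
  [105,112): 7 bp
  [112,120): 8 bp
  [120,128): 8 bp
  [128,145): 17 bp
  [145,165): 20 bp
  [165,178): 13 bp
  [178,184): 6 bp
  [184,194): 10 bp
  [194,204): 10 bp
  [204,216): 12 bp
  [216,224): 8 bp
  [224,230): 6 bp
  [230,239): 9 bp
  [239,246): 7 bp
  [246,253): 7 bp
  [253,264): 11 bp
  [264,277): 13 bp
  [277,281): 4 bp
  [281,299): 18 bp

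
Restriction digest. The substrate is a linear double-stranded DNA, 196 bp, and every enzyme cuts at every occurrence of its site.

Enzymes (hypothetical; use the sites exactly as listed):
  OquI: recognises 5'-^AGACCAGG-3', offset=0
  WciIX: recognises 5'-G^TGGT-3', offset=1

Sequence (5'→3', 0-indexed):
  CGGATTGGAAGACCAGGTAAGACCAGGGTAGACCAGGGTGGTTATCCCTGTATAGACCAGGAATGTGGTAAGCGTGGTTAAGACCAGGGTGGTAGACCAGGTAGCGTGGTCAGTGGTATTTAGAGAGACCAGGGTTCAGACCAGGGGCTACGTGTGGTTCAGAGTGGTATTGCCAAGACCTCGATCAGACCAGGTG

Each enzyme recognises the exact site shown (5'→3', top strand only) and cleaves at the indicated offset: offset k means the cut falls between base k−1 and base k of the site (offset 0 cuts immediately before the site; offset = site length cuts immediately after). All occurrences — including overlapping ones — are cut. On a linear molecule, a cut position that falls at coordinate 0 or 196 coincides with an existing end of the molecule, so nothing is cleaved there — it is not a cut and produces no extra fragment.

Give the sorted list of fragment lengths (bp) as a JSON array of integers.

[4,6,7,9,9,9,9,10,10,10,10,12,12,12,13,15,17,22]

Per-enzyme occurrences:
  OquI AGACCAGG/0: at [9, 19, 29, 53, 80, 93, 125, 137, 186] ⇒ [9, 19, 29, 53, 80, 93, 125, 137, 186]
  WciIX GTGGT/1: at [37, 64, 73, 88, 105, 112, 153, 163] ⇒ [38, 65, 74, 89, 106, 113, 154, 164]

All cut coordinates (distinct, sorted): [9, 19, 29, 38, 53, 65, 74, 80, 89, 93, 106, 113, 125, 137, 154, 164, 186]

Fragments:
  [0,9): 9 bp
  [9,19): 10 bp
  [19,29): 10 bp
  [29,38): 9 bp
  [38,53): 15 bp
  [53,65): 12 bp
  [65,74): 9 bp
  [74,80): 6 bp
  [80,89): 9 bp
  [89,93): 4 bp
  [93,106): 13 bp
  [106,113): 7 bp
  [113,125): 12 bp
  [125,137): 12 bp
  [137,154): 17 bp
  [154,164): 10 bp
  [164,186): 22 bp
  [186,196): 10 bp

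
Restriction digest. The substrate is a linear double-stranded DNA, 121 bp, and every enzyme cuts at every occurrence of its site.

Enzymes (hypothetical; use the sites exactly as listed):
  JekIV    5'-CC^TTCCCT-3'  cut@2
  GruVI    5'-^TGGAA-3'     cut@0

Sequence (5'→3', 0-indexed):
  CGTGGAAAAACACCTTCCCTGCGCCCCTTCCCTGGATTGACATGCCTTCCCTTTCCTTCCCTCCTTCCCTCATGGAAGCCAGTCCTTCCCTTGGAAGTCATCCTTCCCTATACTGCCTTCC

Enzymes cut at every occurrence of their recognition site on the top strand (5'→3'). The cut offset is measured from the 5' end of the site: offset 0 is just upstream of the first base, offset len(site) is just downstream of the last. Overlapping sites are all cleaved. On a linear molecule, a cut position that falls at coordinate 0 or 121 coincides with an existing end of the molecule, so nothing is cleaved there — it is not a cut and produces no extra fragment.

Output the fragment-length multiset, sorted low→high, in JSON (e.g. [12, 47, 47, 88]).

Per-enzyme occurrences:
  JekIV CCTTCCCT/2: at [12, 25, 44, 54, 62, 83, 101] ⇒ [14, 27, 46, 56, 64, 85, 103]
  GruVI TGGAA/0: at [2, 72, 91] ⇒ [2, 72, 91]

Pooled cuts: [2, 14, 27, 46, 56, 64, 72, 85, 91, 103]

Fragments:
  [0,2): 2 bp
  [2,14): 12 bp
  [14,27): 13 bp
  [27,46): 19 bp
  [46,56): 10 bp
  [56,64): 8 bp
  [64,72): 8 bp
  [72,85): 13 bp
  [85,91): 6 bp
  [91,103): 12 bp
  [103,121): 18 bp

[2,6,8,8,10,12,12,13,13,18,19]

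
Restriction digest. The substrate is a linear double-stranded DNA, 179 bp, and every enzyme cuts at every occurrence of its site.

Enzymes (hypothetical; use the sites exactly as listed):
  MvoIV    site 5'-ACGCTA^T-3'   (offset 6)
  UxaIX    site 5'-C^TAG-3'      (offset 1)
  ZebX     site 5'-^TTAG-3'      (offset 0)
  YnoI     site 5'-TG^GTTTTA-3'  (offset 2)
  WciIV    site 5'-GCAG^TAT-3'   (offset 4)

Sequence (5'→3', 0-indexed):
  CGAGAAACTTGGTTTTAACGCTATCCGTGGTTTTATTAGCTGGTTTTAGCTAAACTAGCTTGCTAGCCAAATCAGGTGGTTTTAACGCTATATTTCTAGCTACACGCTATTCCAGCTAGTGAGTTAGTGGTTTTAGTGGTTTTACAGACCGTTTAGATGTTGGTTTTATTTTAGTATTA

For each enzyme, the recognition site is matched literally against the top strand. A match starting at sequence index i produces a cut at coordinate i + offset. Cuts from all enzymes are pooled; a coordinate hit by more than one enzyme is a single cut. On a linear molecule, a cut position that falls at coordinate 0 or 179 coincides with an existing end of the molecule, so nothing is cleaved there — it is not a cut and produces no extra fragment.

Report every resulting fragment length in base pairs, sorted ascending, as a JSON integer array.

[3,3,6,6,6,6,6,7,7,7,8,8,9,10,10,11,12,12,13,14,15]

Per-enzyme occurrences:
  MvoIV (ACGCTAT, off=6): starts [17, 84, 103] → cuts [23, 90, 109]
  UxaIX (CTAG, off=1): starts [54, 62, 95, 115] → cuts [55, 63, 96, 116]
  ZebX (TTAG, off=0): starts [35, 45, 123, 132, 152, 170] → cuts [35, 45, 123, 132, 152, 170]
  YnoI (TGGTTTTA, off=2): starts [9, 27, 40, 76, 127, 136, 160] → cuts [11, 29, 42, 78, 129, 138, 162]
  WciIV (GCAGTAT, off=4): no sites

Pooled cuts: [11, 23, 29, 35, 42, 45, 55, 63, 78, 90, 96, 109, 116, 123, 129, 132, 138, 152, 162, 170]

Fragments:
  [0,11): 11 bp
  [11,23): 12 bp
  [23,29): 6 bp
  [29,35): 6 bp
  [35,42): 7 bp
  [42,45): 3 bp
  [45,55): 10 bp
  [55,63): 8 bp
  [63,78): 15 bp
  [78,90): 12 bp
  [90,96): 6 bp
  [96,109): 13 bp
  [109,116): 7 bp
  [116,123): 7 bp
  [123,129): 6 bp
  [129,132): 3 bp
  [132,138): 6 bp
  [138,152): 14 bp
  [152,162): 10 bp
  [162,170): 8 bp
  [170,179): 9 bp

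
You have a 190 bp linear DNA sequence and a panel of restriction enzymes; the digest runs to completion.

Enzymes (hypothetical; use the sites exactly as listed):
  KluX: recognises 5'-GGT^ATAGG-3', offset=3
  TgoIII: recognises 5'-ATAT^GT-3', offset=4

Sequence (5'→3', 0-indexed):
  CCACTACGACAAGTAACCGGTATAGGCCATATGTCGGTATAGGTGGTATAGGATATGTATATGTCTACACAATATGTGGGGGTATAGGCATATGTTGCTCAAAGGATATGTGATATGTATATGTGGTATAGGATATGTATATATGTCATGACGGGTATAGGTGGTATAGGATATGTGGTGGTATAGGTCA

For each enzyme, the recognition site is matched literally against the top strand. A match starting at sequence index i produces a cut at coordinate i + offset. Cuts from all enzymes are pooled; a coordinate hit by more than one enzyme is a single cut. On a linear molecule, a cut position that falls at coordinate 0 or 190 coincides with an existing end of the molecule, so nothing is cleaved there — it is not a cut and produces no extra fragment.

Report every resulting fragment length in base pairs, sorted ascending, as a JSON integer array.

[5,6,6,6,7,8,8,8,8,9,9,9,9,9,10,11,12,13,16,21]

Per-enzyme occurrences:
  KluX (GGTATAGG, off=3): starts [18, 35, 44, 80, 124, 153, 162, 179] → cuts [21, 38, 47, 83, 127, 156, 165, 182]
  TgoIII (ATATGT, off=4): starts [28, 52, 58, 71, 89, 105, 112, 118, 132, 140, 170] → cuts [32, 56, 62, 75, 93, 109, 116, 122, 136, 144, 174]

Pooled cuts: [21, 32, 38, 47, 56, 62, 75, 83, 93, 109, 116, 122, 127, 136, 144, 156, 165, 174, 182]

Fragment lengths:
  [0,21): 21 bp
  [21,32): 11 bp
  [32,38): 6 bp
  [38,47): 9 bp
  [47,56): 9 bp
  [56,62): 6 bp
  [62,75): 13 bp
  [75,83): 8 bp
  [83,93): 10 bp
  [93,109): 16 bp
  [109,116): 7 bp
  [116,122): 6 bp
  [122,127): 5 bp
  [127,136): 9 bp
  [136,144): 8 bp
  [144,156): 12 bp
  [156,165): 9 bp
  [165,174): 9 bp
  [174,182): 8 bp
  [182,190): 8 bp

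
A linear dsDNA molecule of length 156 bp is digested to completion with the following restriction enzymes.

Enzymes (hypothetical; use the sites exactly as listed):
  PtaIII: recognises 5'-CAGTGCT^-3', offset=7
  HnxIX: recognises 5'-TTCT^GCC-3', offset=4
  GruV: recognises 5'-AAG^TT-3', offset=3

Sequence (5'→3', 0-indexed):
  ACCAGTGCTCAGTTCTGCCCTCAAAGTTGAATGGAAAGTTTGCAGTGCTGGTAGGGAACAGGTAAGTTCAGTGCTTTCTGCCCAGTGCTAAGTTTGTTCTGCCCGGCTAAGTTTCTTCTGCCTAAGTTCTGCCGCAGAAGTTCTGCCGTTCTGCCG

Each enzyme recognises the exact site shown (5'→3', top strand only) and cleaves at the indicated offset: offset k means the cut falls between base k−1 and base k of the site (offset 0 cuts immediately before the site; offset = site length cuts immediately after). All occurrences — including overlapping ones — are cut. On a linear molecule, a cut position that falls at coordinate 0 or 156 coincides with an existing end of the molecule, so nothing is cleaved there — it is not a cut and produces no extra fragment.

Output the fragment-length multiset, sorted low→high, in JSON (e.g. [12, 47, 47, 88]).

Scan for sites:
  PtaIII CAGTGCT/7: at [2, 42, 68, 82] ⇒ [9, 49, 75, 89]
  HnxIX TTCTGCC/4: at [12, 75, 96, 115, 126, 140, 148] ⇒ [16, 79, 100, 119, 130, 144, 152]
  GruV AAGTT/3: at [23, 35, 63, 89, 108, 123, 137] ⇒ [26, 38, 66, 92, 111, 126, 140]

Pooled cuts: [9, 16, 26, 38, 49, 66, 75, 79, 89, 92, 100, 111, 119, 126, 130, 140, 144, 152]

Fragment lengths:
  [0,9): 9 bp
  [9,16): 7 bp
  [16,26): 10 bp
  [26,38): 12 bp
  [38,49): 11 bp
  [49,66): 17 bp
  [66,75): 9 bp
  [75,79): 4 bp
  [79,89): 10 bp
  [89,92): 3 bp
  [92,100): 8 bp
  [100,111): 11 bp
  [111,119): 8 bp
  [119,126): 7 bp
  [126,130): 4 bp
  [130,140): 10 bp
  [140,144): 4 bp
  [144,152): 8 bp
  [152,156): 4 bp

[3,4,4,4,4,7,7,8,8,8,9,9,10,10,10,11,11,12,17]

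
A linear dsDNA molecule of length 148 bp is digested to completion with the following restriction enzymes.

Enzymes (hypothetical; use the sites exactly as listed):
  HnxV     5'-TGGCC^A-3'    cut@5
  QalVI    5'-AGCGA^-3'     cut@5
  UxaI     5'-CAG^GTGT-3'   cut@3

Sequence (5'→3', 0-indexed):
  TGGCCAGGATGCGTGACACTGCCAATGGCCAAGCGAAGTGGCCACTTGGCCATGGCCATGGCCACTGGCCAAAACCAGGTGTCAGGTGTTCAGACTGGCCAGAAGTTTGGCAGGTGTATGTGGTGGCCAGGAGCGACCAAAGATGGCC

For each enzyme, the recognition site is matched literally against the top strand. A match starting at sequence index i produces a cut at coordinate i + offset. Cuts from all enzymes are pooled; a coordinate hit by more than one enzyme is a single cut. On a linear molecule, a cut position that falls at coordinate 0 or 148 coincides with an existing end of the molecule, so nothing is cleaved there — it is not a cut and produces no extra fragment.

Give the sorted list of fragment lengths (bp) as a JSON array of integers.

[5,6,6,6,7,7,7,8,8,8,12,13,15,15,25]

Per-enzyme occurrences:
  HnxV (TGGCCA, off=5): starts [0, 25, 38, 46, 52, 58, 65, 95, 123] → cuts [5, 30, 43, 51, 57, 63, 70, 100, 128]
  QalVI (AGCGA, off=5): starts [31, 131] → cuts [36, 136]
  UxaI (CAGGTGT, off=3): starts [75, 82, 110] → cuts [78, 85, 113]

Pooled cuts: [5, 30, 36, 43, 51, 57, 63, 70, 78, 85, 100, 113, 128, 136]

Fragments:
  [0,5): 5 bp
  [5,30): 25 bp
  [30,36): 6 bp
  [36,43): 7 bp
  [43,51): 8 bp
  [51,57): 6 bp
  [57,63): 6 bp
  [63,70): 7 bp
  [70,78): 8 bp
  [78,85): 7 bp
  [85,100): 15 bp
  [100,113): 13 bp
  [113,128): 15 bp
  [128,136): 8 bp
  [136,148): 12 bp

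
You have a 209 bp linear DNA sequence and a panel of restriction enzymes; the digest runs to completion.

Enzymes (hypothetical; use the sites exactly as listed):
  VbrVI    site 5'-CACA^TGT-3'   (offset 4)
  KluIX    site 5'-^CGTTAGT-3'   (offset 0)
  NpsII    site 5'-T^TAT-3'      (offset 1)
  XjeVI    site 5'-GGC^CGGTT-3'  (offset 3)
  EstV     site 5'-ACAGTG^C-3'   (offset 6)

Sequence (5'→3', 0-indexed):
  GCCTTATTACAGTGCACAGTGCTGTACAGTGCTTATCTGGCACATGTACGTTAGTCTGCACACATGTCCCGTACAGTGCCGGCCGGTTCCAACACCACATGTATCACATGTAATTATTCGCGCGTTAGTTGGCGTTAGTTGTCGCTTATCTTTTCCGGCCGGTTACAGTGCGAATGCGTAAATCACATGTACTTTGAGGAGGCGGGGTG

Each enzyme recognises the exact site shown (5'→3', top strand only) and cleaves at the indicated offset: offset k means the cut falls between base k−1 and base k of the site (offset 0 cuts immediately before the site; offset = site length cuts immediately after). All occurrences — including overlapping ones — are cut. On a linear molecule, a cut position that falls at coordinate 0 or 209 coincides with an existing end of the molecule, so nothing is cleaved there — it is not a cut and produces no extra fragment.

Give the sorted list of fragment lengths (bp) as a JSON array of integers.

[2,4,4,5,6,7,8,9,10,10,10,11,11,13,14,14,16,16,17,22]

Per-enzyme occurrences:
  VbrVI CACATGT/4: at [40, 60, 95, 104, 183] ⇒ [44, 64, 99, 108, 187]
  KluIX CGTTAGT/0: at [48, 122, 132] ⇒ [48, 122, 132]
  NpsII TTAT/1: at [3, 32, 113, 145] ⇒ [4, 33, 114, 146]
  XjeVI GGCCGGTT/3: at [80, 156] ⇒ [83, 159]
  EstV ACAGTGC/6: at [8, 15, 25, 72, 164] ⇒ [14, 21, 31, 78, 170]

Pooled cuts: [4, 14, 21, 31, 33, 44, 48, 64, 78, 83, 99, 108, 114, 122, 132, 146, 159, 170, 187]

Fragment lengths:
  [0,4): 4 bp
  [4,14): 10 bp
  [14,21): 7 bp
  [21,31): 10 bp
  [31,33): 2 bp
  [33,44): 11 bp
  [44,48): 4 bp
  [48,64): 16 bp
  [64,78): 14 bp
  [78,83): 5 bp
  [83,99): 16 bp
  [99,108): 9 bp
  [108,114): 6 bp
  [114,122): 8 bp
  [122,132): 10 bp
  [132,146): 14 bp
  [146,159): 13 bp
  [159,170): 11 bp
  [170,187): 17 bp
  [187,209): 22 bp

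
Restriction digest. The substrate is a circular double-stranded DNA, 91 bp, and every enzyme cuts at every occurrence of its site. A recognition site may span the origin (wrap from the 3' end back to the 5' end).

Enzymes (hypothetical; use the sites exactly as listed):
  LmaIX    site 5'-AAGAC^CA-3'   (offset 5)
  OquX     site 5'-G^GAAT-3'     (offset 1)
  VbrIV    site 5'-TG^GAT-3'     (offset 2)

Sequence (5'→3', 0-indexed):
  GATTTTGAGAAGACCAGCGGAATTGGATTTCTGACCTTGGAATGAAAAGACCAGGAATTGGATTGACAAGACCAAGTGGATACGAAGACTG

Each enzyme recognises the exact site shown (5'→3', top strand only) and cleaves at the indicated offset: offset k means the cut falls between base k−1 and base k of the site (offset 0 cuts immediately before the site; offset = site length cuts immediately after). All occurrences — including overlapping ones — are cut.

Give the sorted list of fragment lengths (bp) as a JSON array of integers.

Per-enzyme occurrences:
  LmaIX (AAGACCA, off=5): starts [9, 46, 67] → cuts [14, 51, 72]
  OquX (GGAAT, off=1): starts [18, 38, 53] → cuts [19, 39, 54]
  VbrIV (TGGAT, off=2): starts [23, 58, 76, 89] → cuts [0, 25, 60, 78]

All cut coordinates (distinct, sorted): [0, 14, 19, 25, 39, 51, 54, 60, 72, 78]

Fragments:
  0→14: 14 bp
  14→19: 5 bp
  19→25: 6 bp
  25→39: 14 bp
  39→51: 12 bp
  51→54: 3 bp
  54→60: 6 bp
  60→72: 12 bp
  72→78: 6 bp
  78→0 (wrap): 91-78+0 = 13 bp

[3,5,6,6,6,12,12,13,14,14]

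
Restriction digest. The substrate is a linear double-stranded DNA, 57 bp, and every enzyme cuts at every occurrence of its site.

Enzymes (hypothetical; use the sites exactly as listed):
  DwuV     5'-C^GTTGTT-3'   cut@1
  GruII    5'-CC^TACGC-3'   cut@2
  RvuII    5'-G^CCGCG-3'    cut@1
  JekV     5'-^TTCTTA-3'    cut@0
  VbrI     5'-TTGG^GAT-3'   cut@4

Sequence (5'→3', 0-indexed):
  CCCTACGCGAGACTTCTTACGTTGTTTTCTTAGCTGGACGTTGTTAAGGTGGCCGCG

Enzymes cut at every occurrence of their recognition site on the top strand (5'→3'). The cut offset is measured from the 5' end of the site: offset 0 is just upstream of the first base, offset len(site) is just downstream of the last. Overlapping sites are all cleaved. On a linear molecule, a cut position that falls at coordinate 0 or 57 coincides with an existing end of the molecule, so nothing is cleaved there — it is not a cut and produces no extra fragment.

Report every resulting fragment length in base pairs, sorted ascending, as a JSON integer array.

[3,5,6,7,10,13,13]

Per-enzyme occurrences:
  DwuV (CGTTGTT, off=1): starts [19, 38] → cuts [20, 39]
  GruII (CCTACGC, off=2): starts [1] → cuts [3]
  RvuII (GCCGCG, off=1): starts [51] → cuts [52]
  JekV (TTCTTA, off=0): starts [13, 26] → cuts [13, 26]
  VbrI (TTGGGAT, off=4): no sites

All cut coordinates (distinct, sorted): [3, 13, 20, 26, 39, 52]

Fragments:
  [0,3): 3 bp
  [3,13): 10 bp
  [13,20): 7 bp
  [20,26): 6 bp
  [26,39): 13 bp
  [39,52): 13 bp
  [52,57): 5 bp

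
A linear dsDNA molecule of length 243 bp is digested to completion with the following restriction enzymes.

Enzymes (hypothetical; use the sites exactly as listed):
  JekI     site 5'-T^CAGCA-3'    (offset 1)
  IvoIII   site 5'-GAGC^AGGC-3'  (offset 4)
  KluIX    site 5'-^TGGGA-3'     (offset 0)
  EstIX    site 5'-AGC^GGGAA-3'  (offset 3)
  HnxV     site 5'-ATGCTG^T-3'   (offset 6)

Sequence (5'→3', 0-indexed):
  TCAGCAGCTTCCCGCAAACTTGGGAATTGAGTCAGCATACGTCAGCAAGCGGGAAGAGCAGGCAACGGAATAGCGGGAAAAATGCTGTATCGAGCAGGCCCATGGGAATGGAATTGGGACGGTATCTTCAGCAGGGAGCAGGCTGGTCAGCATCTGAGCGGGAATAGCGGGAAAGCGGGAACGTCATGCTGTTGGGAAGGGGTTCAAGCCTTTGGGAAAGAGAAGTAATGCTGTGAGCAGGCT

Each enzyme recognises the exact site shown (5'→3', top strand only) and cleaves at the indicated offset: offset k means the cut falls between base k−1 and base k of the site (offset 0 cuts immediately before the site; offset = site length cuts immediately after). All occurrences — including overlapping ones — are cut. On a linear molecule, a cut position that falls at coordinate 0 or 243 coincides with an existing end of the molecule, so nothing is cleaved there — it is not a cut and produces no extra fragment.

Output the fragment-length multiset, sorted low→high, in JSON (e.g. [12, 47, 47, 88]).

Per-enzyme occurrences:
  JekI TCAGCA/1: at [0, 31, 41, 127, 146] ⇒ [1, 32, 42, 128, 147]
  IvoIII GAGCAGGC/4: at [55, 91, 135, 234] ⇒ [59, 95, 139, 238]
  KluIX TGGGA/0: at [20, 102, 114, 192, 212] ⇒ [20, 102, 114, 192, 212]
  EstIX AGCGGGAA/3: at [47, 71, 156, 165, 173] ⇒ [50, 74, 159, 168, 176]
  HnxV ATGCTGT/6: at [81, 185, 227] ⇒ [87, 191, 233]

All cut coordinates (distinct, sorted): [1, 20, 32, 42, 50, 59, 74, 87, 95, 102, 114, 128, 139, 147, 159, 168, 176, 191, 192, 212, 233, 238]

Fragment lengths:
  [0,1): 1 bp
  [1,20): 19 bp
  [20,32): 12 bp
  [32,42): 10 bp
  [42,50): 8 bp
  [50,59): 9 bp
  [59,74): 15 bp
  [74,87): 13 bp
  [87,95): 8 bp
  [95,102): 7 bp
  [102,114): 12 bp
  [114,128): 14 bp
  [128,139): 11 bp
  [139,147): 8 bp
  [147,159): 12 bp
  [159,168): 9 bp
  [168,176): 8 bp
  [176,191): 15 bp
  [191,192): 1 bp
  [192,212): 20 bp
  [212,233): 21 bp
  [233,238): 5 bp
  [238,243): 5 bp

[1,1,5,5,7,8,8,8,8,9,9,10,11,12,12,12,13,14,15,15,19,20,21]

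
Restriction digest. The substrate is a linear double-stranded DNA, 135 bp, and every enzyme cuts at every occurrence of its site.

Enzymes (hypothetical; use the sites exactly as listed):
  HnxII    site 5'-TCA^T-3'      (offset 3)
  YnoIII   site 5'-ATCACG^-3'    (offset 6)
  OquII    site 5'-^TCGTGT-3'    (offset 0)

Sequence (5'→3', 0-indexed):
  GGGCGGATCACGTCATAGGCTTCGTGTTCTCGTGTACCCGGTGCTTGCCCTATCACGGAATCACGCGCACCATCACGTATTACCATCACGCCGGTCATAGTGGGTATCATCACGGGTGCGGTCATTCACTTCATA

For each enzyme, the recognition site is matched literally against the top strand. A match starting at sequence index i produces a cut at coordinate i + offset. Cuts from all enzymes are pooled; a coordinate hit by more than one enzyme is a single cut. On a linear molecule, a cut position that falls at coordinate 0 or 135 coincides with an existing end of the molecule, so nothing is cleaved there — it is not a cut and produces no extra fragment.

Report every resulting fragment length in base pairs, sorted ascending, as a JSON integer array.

[2,3,5,6,7,8,8,9,10,12,12,12,13,28]

Scan for sites:
  HnxII (TCAT, off=3): starts [12, 94, 106, 121, 130] → cuts [15, 97, 109, 124, 133]
  YnoIII (ATCACG, off=6): starts [6, 51, 59, 71, 84, 108] → cuts [12, 57, 65, 77, 90, 114]
  OquII (TCGTGT, off=0): starts [21, 29] → cuts [21, 29]

Pooled cuts: [12, 15, 21, 29, 57, 65, 77, 90, 97, 109, 114, 124, 133]

Fragment lengths:
  [0,12): 12 bp
  [12,15): 3 bp
  [15,21): 6 bp
  [21,29): 8 bp
  [29,57): 28 bp
  [57,65): 8 bp
  [65,77): 12 bp
  [77,90): 13 bp
  [90,97): 7 bp
  [97,109): 12 bp
  [109,114): 5 bp
  [114,124): 10 bp
  [124,133): 9 bp
  [133,135): 2 bp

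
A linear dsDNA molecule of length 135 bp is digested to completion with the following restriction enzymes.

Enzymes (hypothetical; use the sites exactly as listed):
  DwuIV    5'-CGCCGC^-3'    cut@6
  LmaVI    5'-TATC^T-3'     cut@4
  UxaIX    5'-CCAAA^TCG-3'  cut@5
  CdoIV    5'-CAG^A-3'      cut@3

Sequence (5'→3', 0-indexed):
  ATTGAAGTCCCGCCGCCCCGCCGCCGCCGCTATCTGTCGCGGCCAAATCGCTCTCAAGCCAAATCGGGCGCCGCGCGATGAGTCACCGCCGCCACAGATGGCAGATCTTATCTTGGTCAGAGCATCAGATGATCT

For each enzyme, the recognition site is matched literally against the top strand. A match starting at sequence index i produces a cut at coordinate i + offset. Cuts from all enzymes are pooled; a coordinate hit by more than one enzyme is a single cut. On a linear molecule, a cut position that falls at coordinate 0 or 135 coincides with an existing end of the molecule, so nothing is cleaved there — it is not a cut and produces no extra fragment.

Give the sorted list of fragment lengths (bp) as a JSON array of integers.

Per-enzyme occurrences:
  DwuIV (CGCCGC, off=6): starts [10, 18, 21, 24, 68, 86] → cuts [16, 24, 27, 30, 74, 92]
  LmaVI (TATCT, off=4): starts [30, 108] → cuts [34, 112]
  UxaIX (CCAAATCG, off=5): starts [42, 58] → cuts [47, 63]
  CdoIV (CAGA, off=3): starts [94, 101, 117, 125] → cuts [97, 104, 120, 128]

All cut coordinates (distinct, sorted): [16, 24, 27, 30, 34, 47, 63, 74, 92, 97, 104, 112, 120, 128]

Fragment lengths:
  [0,16): 16 bp
  [16,24): 8 bp
  [24,27): 3 bp
  [27,30): 3 bp
  [30,34): 4 bp
  [34,47): 13 bp
  [47,63): 16 bp
  [63,74): 11 bp
  [74,92): 18 bp
  [92,97): 5 bp
  [97,104): 7 bp
  [104,112): 8 bp
  [112,120): 8 bp
  [120,128): 8 bp
  [128,135): 7 bp

[3,3,4,5,7,7,8,8,8,8,11,13,16,16,18]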